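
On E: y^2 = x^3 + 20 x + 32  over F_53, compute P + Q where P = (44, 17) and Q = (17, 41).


P != Q, so use the chord formula.
s = (y2 - y1) / (x2 - x1) = (24) / (26) mod 53 = 5
x3 = s^2 - x1 - x2 mod 53 = 5^2 - 44 - 17 = 17
y3 = s (x1 - x3) - y1 mod 53 = 5 * (44 - 17) - 17 = 12

P + Q = (17, 12)


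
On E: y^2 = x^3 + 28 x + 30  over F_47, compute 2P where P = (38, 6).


Doubling: s = (3 x1^2 + a) / (2 y1)
s = (3*38^2 + 28) / (2*6) mod 47 = 3
x3 = s^2 - 2 x1 mod 47 = 3^2 - 2*38 = 27
y3 = s (x1 - x3) - y1 mod 47 = 3 * (38 - 27) - 6 = 27

2P = (27, 27)


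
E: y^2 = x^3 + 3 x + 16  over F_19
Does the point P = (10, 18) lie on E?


Check whether y^2 = x^3 + 3 x + 16 (mod 19) for (x, y) = (10, 18).
LHS: y^2 = 18^2 mod 19 = 1
RHS: x^3 + 3 x + 16 = 10^3 + 3*10 + 16 mod 19 = 1
LHS = RHS

Yes, on the curve


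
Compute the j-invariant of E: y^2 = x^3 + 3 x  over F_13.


Delta = -16(4 a^3 + 27 b^2) mod 13 = 1
-1728 * (4 a)^3 = -1728 * (4*3)^3 mod 13 = 12
j = 12 * 1^(-1) mod 13 = 12

j = 12 (mod 13)


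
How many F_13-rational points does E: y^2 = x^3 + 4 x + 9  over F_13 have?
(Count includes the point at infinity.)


For each x in F_13, count y with y^2 = x^3 + 4 x + 9 mod 13:
  x = 0: RHS = 9, y in [3, 10]  -> 2 point(s)
  x = 1: RHS = 1, y in [1, 12]  -> 2 point(s)
  x = 2: RHS = 12, y in [5, 8]  -> 2 point(s)
  x = 3: RHS = 9, y in [3, 10]  -> 2 point(s)
  x = 7: RHS = 3, y in [4, 9]  -> 2 point(s)
  x = 10: RHS = 9, y in [3, 10]  -> 2 point(s)
  x = 12: RHS = 4, y in [2, 11]  -> 2 point(s)
Affine points: 14. Add the point at infinity: total = 15.

#E(F_13) = 15


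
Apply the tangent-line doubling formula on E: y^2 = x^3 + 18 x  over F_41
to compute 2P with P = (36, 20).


Doubling: s = (3 x1^2 + a) / (2 y1)
s = (3*36^2 + 18) / (2*20) mod 41 = 30
x3 = s^2 - 2 x1 mod 41 = 30^2 - 2*36 = 8
y3 = s (x1 - x3) - y1 mod 41 = 30 * (36 - 8) - 20 = 0

2P = (8, 0)


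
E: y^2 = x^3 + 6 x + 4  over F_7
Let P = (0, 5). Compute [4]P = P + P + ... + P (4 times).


k = 4 = 100_2 (binary, LSB first: 001)
Double-and-add from P = (0, 5):
  bit 0 = 0: acc unchanged = O
  bit 1 = 0: acc unchanged = O
  bit 2 = 1: acc = O + (0, 2) = (0, 2)

4P = (0, 2)


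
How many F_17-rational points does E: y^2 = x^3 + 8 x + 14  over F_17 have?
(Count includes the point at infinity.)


For each x in F_17, count y with y^2 = x^3 + 8 x + 14 mod 17:
  x = 2: RHS = 4, y in [2, 15]  -> 2 point(s)
  x = 4: RHS = 8, y in [5, 12]  -> 2 point(s)
  x = 5: RHS = 9, y in [3, 14]  -> 2 point(s)
  x = 9: RHS = 16, y in [4, 13]  -> 2 point(s)
  x = 12: RHS = 2, y in [6, 11]  -> 2 point(s)
Affine points: 10. Add the point at infinity: total = 11.

#E(F_17) = 11


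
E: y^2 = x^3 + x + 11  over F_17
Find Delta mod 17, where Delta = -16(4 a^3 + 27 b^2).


4 a^3 + 27 b^2 = 4*1^3 + 27*11^2 = 4 + 3267 = 3271
Delta = -16 * (3271) = -52336
Delta mod 17 = 7

Delta = 7 (mod 17)


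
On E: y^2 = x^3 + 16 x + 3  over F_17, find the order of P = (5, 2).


Compute successive multiples of P until we hit O:
  1P = (5, 2)
  2P = (5, 15)
  3P = O

ord(P) = 3


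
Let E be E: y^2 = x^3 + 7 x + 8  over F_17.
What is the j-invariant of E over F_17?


Delta = -16(4 a^3 + 27 b^2) mod 17 = 6
-1728 * (4 a)^3 = -1728 * (4*7)^3 mod 17 = 13
j = 13 * 6^(-1) mod 17 = 5

j = 5 (mod 17)


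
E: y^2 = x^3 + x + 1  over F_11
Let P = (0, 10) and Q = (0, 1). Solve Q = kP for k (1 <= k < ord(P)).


Enumerate multiples of P until we hit Q = (0, 1):
  1P = (0, 10)
  2P = (3, 8)
  3P = (6, 5)
  4P = (6, 6)
  5P = (3, 3)
  6P = (0, 1)
Match found at i = 6.

k = 6


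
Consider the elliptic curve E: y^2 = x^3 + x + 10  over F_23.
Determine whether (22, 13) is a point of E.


Check whether y^2 = x^3 + 1 x + 10 (mod 23) for (x, y) = (22, 13).
LHS: y^2 = 13^2 mod 23 = 8
RHS: x^3 + 1 x + 10 = 22^3 + 1*22 + 10 mod 23 = 8
LHS = RHS

Yes, on the curve


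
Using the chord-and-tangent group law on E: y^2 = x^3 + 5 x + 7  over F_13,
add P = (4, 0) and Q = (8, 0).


P != Q, so use the chord formula.
s = (y2 - y1) / (x2 - x1) = (0) / (4) mod 13 = 0
x3 = s^2 - x1 - x2 mod 13 = 0^2 - 4 - 8 = 1
y3 = s (x1 - x3) - y1 mod 13 = 0 * (4 - 1) - 0 = 0

P + Q = (1, 0)


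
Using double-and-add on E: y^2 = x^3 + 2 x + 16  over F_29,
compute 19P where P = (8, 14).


k = 19 = 10011_2 (binary, LSB first: 11001)
Double-and-add from P = (8, 14):
  bit 0 = 1: acc = O + (8, 14) = (8, 14)
  bit 1 = 1: acc = (8, 14) + (7, 24) = (27, 2)
  bit 2 = 0: acc unchanged = (27, 2)
  bit 3 = 0: acc unchanged = (27, 2)
  bit 4 = 1: acc = (27, 2) + (20, 20) = (4, 1)

19P = (4, 1)


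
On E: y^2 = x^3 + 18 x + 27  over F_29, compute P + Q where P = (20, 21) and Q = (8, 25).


P != Q, so use the chord formula.
s = (y2 - y1) / (x2 - x1) = (4) / (17) mod 29 = 19
x3 = s^2 - x1 - x2 mod 29 = 19^2 - 20 - 8 = 14
y3 = s (x1 - x3) - y1 mod 29 = 19 * (20 - 14) - 21 = 6

P + Q = (14, 6)


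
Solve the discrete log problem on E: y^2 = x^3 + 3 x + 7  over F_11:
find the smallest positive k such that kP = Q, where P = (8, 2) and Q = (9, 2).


Enumerate multiples of P until we hit Q = (9, 2):
  1P = (8, 2)
  2P = (10, 5)
  3P = (9, 2)
Match found at i = 3.

k = 3


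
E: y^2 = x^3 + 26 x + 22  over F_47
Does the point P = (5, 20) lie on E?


Check whether y^2 = x^3 + 26 x + 22 (mod 47) for (x, y) = (5, 20).
LHS: y^2 = 20^2 mod 47 = 24
RHS: x^3 + 26 x + 22 = 5^3 + 26*5 + 22 mod 47 = 42
LHS != RHS

No, not on the curve


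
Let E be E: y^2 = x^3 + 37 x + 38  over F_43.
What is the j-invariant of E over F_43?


Delta = -16(4 a^3 + 27 b^2) mod 43 = 14
-1728 * (4 a)^3 = -1728 * (4*37)^3 mod 43 = 39
j = 39 * 14^(-1) mod 43 = 12

j = 12 (mod 43)


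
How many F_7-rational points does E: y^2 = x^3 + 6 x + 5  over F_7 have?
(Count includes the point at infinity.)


For each x in F_7, count y with y^2 = x^3 + 6 x + 5 mod 7:
  x = 2: RHS = 4, y in [2, 5]  -> 2 point(s)
  x = 3: RHS = 1, y in [1, 6]  -> 2 point(s)
  x = 4: RHS = 2, y in [3, 4]  -> 2 point(s)
Affine points: 6. Add the point at infinity: total = 7.

#E(F_7) = 7


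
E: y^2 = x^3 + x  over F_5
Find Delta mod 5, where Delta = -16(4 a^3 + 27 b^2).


4 a^3 + 27 b^2 = 4*1^3 + 27*0^2 = 4 + 0 = 4
Delta = -16 * (4) = -64
Delta mod 5 = 1

Delta = 1 (mod 5)


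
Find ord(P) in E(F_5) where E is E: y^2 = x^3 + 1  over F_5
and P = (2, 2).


Compute successive multiples of P until we hit O:
  1P = (2, 2)
  2P = (0, 4)
  3P = (4, 0)
  4P = (0, 1)
  5P = (2, 3)
  6P = O

ord(P) = 6


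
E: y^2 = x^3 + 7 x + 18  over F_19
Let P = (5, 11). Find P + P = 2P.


Doubling: s = (3 x1^2 + a) / (2 y1)
s = (3*5^2 + 7) / (2*11) mod 19 = 2
x3 = s^2 - 2 x1 mod 19 = 2^2 - 2*5 = 13
y3 = s (x1 - x3) - y1 mod 19 = 2 * (5 - 13) - 11 = 11

2P = (13, 11)


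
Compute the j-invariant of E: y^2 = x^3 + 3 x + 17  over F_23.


Delta = -16(4 a^3 + 27 b^2) mod 23 = 16
-1728 * (4 a)^3 = -1728 * (4*3)^3 mod 23 = 14
j = 14 * 16^(-1) mod 23 = 21

j = 21 (mod 23)


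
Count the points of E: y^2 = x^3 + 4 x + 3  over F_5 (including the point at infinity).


For each x in F_5, count y with y^2 = x^3 + 4 x + 3 mod 5:
  x = 2: RHS = 4, y in [2, 3]  -> 2 point(s)
Affine points: 2. Add the point at infinity: total = 3.

#E(F_5) = 3


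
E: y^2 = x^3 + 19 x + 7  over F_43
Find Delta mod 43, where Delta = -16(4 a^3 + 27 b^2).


4 a^3 + 27 b^2 = 4*19^3 + 27*7^2 = 27436 + 1323 = 28759
Delta = -16 * (28759) = -460144
Delta mod 43 = 42

Delta = 42 (mod 43)


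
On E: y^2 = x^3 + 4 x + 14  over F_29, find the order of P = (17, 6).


Compute successive multiples of P until we hit O:
  1P = (17, 6)
  2P = (23, 8)
  3P = (2, 28)
  4P = (3, 16)
  5P = (3, 13)
  6P = (2, 1)
  7P = (23, 21)
  8P = (17, 23)
  ... (continuing to 9P)
  9P = O

ord(P) = 9


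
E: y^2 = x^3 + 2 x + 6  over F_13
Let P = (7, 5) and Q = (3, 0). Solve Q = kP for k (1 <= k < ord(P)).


Enumerate multiples of P until we hit Q = (3, 0):
  1P = (7, 5)
  2P = (3, 0)
Match found at i = 2.

k = 2


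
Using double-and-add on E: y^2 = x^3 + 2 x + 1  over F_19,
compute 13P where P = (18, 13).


k = 13 = 1101_2 (binary, LSB first: 1011)
Double-and-add from P = (18, 13):
  bit 0 = 1: acc = O + (18, 13) = (18, 13)
  bit 1 = 0: acc unchanged = (18, 13)
  bit 2 = 1: acc = (18, 13) + (11, 9) = (7, 15)
  bit 3 = 1: acc = (7, 15) + (13, 18) = (4, 15)

13P = (4, 15)


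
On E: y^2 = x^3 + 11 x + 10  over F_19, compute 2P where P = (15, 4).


Doubling: s = (3 x1^2 + a) / (2 y1)
s = (3*15^2 + 11) / (2*4) mod 19 = 5
x3 = s^2 - 2 x1 mod 19 = 5^2 - 2*15 = 14
y3 = s (x1 - x3) - y1 mod 19 = 5 * (15 - 14) - 4 = 1

2P = (14, 1)


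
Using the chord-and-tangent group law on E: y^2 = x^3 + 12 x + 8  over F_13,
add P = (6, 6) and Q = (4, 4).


P != Q, so use the chord formula.
s = (y2 - y1) / (x2 - x1) = (11) / (11) mod 13 = 1
x3 = s^2 - x1 - x2 mod 13 = 1^2 - 6 - 4 = 4
y3 = s (x1 - x3) - y1 mod 13 = 1 * (6 - 4) - 6 = 9

P + Q = (4, 9)


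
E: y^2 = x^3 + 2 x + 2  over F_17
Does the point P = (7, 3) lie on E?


Check whether y^2 = x^3 + 2 x + 2 (mod 17) for (x, y) = (7, 3).
LHS: y^2 = 3^2 mod 17 = 9
RHS: x^3 + 2 x + 2 = 7^3 + 2*7 + 2 mod 17 = 2
LHS != RHS

No, not on the curve


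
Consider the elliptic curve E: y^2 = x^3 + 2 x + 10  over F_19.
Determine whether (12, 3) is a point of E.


Check whether y^2 = x^3 + 2 x + 10 (mod 19) for (x, y) = (12, 3).
LHS: y^2 = 3^2 mod 19 = 9
RHS: x^3 + 2 x + 10 = 12^3 + 2*12 + 10 mod 19 = 14
LHS != RHS

No, not on the curve


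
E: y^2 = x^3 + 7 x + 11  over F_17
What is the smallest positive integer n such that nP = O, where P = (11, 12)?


Compute successive multiples of P until we hit O:
  1P = (11, 12)
  2P = (4, 1)
  3P = (1, 11)
  4P = (13, 15)
  5P = (8, 1)
  6P = (2, 4)
  7P = (5, 16)
  8P = (9, 15)
  ... (continuing to 21P)
  21P = O

ord(P) = 21


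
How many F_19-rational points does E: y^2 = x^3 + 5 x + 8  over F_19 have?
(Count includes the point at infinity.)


For each x in F_19, count y with y^2 = x^3 + 5 x + 8 mod 19:
  x = 2: RHS = 7, y in [8, 11]  -> 2 point(s)
  x = 4: RHS = 16, y in [4, 15]  -> 2 point(s)
  x = 5: RHS = 6, y in [5, 14]  -> 2 point(s)
  x = 6: RHS = 7, y in [8, 11]  -> 2 point(s)
  x = 7: RHS = 6, y in [5, 14]  -> 2 point(s)
  x = 8: RHS = 9, y in [3, 16]  -> 2 point(s)
  x = 11: RHS = 7, y in [8, 11]  -> 2 point(s)
  x = 13: RHS = 9, y in [3, 16]  -> 2 point(s)
  x = 15: RHS = 0, y in [0]  -> 1 point(s)
  x = 16: RHS = 4, y in [2, 17]  -> 2 point(s)
  x = 17: RHS = 9, y in [3, 16]  -> 2 point(s)
Affine points: 21. Add the point at infinity: total = 22.

#E(F_19) = 22


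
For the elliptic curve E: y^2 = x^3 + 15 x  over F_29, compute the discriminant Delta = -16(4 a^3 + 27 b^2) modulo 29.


4 a^3 + 27 b^2 = 4*15^3 + 27*0^2 = 13500 + 0 = 13500
Delta = -16 * (13500) = -216000
Delta mod 29 = 21

Delta = 21 (mod 29)


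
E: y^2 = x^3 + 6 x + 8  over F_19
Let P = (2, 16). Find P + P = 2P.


Doubling: s = (3 x1^2 + a) / (2 y1)
s = (3*2^2 + 6) / (2*16) mod 19 = 16
x3 = s^2 - 2 x1 mod 19 = 16^2 - 2*2 = 5
y3 = s (x1 - x3) - y1 mod 19 = 16 * (2 - 5) - 16 = 12

2P = (5, 12)


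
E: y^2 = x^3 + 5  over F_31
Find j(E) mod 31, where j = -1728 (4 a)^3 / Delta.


Delta = -16(4 a^3 + 27 b^2) mod 31 = 19
-1728 * (4 a)^3 = -1728 * (4*0)^3 mod 31 = 0
j = 0 * 19^(-1) mod 31 = 0

j = 0 (mod 31)


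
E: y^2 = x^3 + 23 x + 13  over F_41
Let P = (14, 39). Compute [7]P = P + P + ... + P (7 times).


k = 7 = 111_2 (binary, LSB first: 111)
Double-and-add from P = (14, 39):
  bit 0 = 1: acc = O + (14, 39) = (14, 39)
  bit 1 = 1: acc = (14, 39) + (14, 2) = O
  bit 2 = 1: acc = O + (14, 39) = (14, 39)

7P = (14, 39)


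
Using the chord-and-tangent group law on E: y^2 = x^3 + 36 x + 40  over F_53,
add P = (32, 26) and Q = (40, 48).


P != Q, so use the chord formula.
s = (y2 - y1) / (x2 - x1) = (22) / (8) mod 53 = 16
x3 = s^2 - x1 - x2 mod 53 = 16^2 - 32 - 40 = 25
y3 = s (x1 - x3) - y1 mod 53 = 16 * (32 - 25) - 26 = 33

P + Q = (25, 33)


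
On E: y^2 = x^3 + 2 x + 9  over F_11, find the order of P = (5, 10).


Compute successive multiples of P until we hit O:
  1P = (5, 10)
  2P = (1, 1)
  3P = (8, 8)
  4P = (7, 6)
  5P = (3, 8)
  6P = (4, 2)
  7P = (0, 8)
  8P = (0, 3)
  ... (continuing to 15P)
  15P = O

ord(P) = 15


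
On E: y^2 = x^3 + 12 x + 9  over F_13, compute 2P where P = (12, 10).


Doubling: s = (3 x1^2 + a) / (2 y1)
s = (3*12^2 + 12) / (2*10) mod 13 = 4
x3 = s^2 - 2 x1 mod 13 = 4^2 - 2*12 = 5
y3 = s (x1 - x3) - y1 mod 13 = 4 * (12 - 5) - 10 = 5

2P = (5, 5)


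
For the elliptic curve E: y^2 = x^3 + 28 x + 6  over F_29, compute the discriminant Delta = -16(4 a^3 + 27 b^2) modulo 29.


4 a^3 + 27 b^2 = 4*28^3 + 27*6^2 = 87808 + 972 = 88780
Delta = -16 * (88780) = -1420480
Delta mod 29 = 27

Delta = 27 (mod 29)


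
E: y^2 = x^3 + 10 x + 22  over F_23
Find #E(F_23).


For each x in F_23, count y with y^2 = x^3 + 10 x + 22 mod 23:
  x = 2: RHS = 4, y in [2, 21]  -> 2 point(s)
  x = 5: RHS = 13, y in [6, 17]  -> 2 point(s)
  x = 8: RHS = 16, y in [4, 19]  -> 2 point(s)
  x = 9: RHS = 13, y in [6, 17]  -> 2 point(s)
  x = 10: RHS = 18, y in [8, 15]  -> 2 point(s)
  x = 13: RHS = 3, y in [7, 16]  -> 2 point(s)
  x = 14: RHS = 8, y in [10, 13]  -> 2 point(s)
  x = 16: RHS = 0, y in [0]  -> 1 point(s)
  x = 18: RHS = 8, y in [10, 13]  -> 2 point(s)
Affine points: 17. Add the point at infinity: total = 18.

#E(F_23) = 18


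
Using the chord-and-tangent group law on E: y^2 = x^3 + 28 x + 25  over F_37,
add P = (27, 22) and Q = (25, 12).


P != Q, so use the chord formula.
s = (y2 - y1) / (x2 - x1) = (27) / (35) mod 37 = 5
x3 = s^2 - x1 - x2 mod 37 = 5^2 - 27 - 25 = 10
y3 = s (x1 - x3) - y1 mod 37 = 5 * (27 - 10) - 22 = 26

P + Q = (10, 26)


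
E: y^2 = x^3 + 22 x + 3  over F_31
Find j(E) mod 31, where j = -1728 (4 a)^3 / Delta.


Delta = -16(4 a^3 + 27 b^2) mod 31 = 19
-1728 * (4 a)^3 = -1728 * (4*22)^3 mod 31 = 23
j = 23 * 19^(-1) mod 31 = 11

j = 11 (mod 31)


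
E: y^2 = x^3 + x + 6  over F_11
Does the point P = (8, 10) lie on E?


Check whether y^2 = x^3 + 1 x + 6 (mod 11) for (x, y) = (8, 10).
LHS: y^2 = 10^2 mod 11 = 1
RHS: x^3 + 1 x + 6 = 8^3 + 1*8 + 6 mod 11 = 9
LHS != RHS

No, not on the curve


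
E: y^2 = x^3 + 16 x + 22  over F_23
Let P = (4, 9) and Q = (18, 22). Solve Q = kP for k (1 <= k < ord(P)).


Enumerate multiples of P until we hit Q = (18, 22):
  1P = (4, 9)
  2P = (16, 2)
  3P = (15, 7)
  4P = (20, 19)
  5P = (17, 3)
  6P = (18, 1)
  7P = (14, 0)
  8P = (18, 22)
Match found at i = 8.

k = 8


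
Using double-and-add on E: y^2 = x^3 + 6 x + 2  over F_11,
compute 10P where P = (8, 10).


k = 10 = 1010_2 (binary, LSB first: 0101)
Double-and-add from P = (8, 10):
  bit 0 = 0: acc unchanged = O
  bit 1 = 1: acc = O + (6, 1) = (6, 1)
  bit 2 = 0: acc unchanged = (6, 1)
  bit 3 = 1: acc = (6, 1) + (5, 6) = (3, 6)

10P = (3, 6)


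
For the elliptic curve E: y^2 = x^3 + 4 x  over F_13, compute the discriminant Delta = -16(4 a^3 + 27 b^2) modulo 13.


4 a^3 + 27 b^2 = 4*4^3 + 27*0^2 = 256 + 0 = 256
Delta = -16 * (256) = -4096
Delta mod 13 = 12

Delta = 12 (mod 13)


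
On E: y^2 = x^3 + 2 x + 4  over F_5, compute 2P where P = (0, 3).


Doubling: s = (3 x1^2 + a) / (2 y1)
s = (3*0^2 + 2) / (2*3) mod 5 = 2
x3 = s^2 - 2 x1 mod 5 = 2^2 - 2*0 = 4
y3 = s (x1 - x3) - y1 mod 5 = 2 * (0 - 4) - 3 = 4

2P = (4, 4)


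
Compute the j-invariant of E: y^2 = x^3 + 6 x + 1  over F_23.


Delta = -16(4 a^3 + 27 b^2) mod 23 = 4
-1728 * (4 a)^3 = -1728 * (4*6)^3 mod 23 = 20
j = 20 * 4^(-1) mod 23 = 5

j = 5 (mod 23)


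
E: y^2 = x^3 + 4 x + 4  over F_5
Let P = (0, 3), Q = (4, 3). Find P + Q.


P != Q, so use the chord formula.
s = (y2 - y1) / (x2 - x1) = (0) / (4) mod 5 = 0
x3 = s^2 - x1 - x2 mod 5 = 0^2 - 0 - 4 = 1
y3 = s (x1 - x3) - y1 mod 5 = 0 * (0 - 1) - 3 = 2

P + Q = (1, 2)


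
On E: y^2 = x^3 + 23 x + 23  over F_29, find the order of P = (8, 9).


Compute successive multiples of P until we hit O:
  1P = (8, 9)
  2P = (7, 11)
  3P = (18, 11)
  4P = (10, 8)
  5P = (4, 18)
  6P = (13, 24)
  7P = (17, 22)
  8P = (0, 9)
  ... (continuing to 22P)
  22P = O

ord(P) = 22


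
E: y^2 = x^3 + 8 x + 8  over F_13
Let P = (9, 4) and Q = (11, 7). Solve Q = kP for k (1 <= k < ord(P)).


Enumerate multiples of P until we hit Q = (11, 7):
  1P = (9, 4)
  2P = (5, 11)
  3P = (11, 6)
  4P = (7, 11)
  5P = (6, 5)
  6P = (1, 2)
  7P = (12, 5)
  8P = (8, 5)
  9P = (10, 10)
  10P = (4, 0)
  11P = (10, 3)
  12P = (8, 8)
  13P = (12, 8)
  14P = (1, 11)
  15P = (6, 8)
  16P = (7, 2)
  17P = (11, 7)
Match found at i = 17.

k = 17


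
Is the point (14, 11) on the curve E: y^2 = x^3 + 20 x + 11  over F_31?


Check whether y^2 = x^3 + 20 x + 11 (mod 31) for (x, y) = (14, 11).
LHS: y^2 = 11^2 mod 31 = 28
RHS: x^3 + 20 x + 11 = 14^3 + 20*14 + 11 mod 31 = 28
LHS = RHS

Yes, on the curve


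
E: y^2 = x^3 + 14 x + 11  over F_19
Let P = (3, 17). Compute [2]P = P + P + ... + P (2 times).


k = 2 = 10_2 (binary, LSB first: 01)
Double-and-add from P = (3, 17):
  bit 0 = 0: acc unchanged = O
  bit 1 = 1: acc = O + (10, 12) = (10, 12)

2P = (10, 12)


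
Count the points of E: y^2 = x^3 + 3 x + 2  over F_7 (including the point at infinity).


For each x in F_7, count y with y^2 = x^3 + 3 x + 2 mod 7:
  x = 0: RHS = 2, y in [3, 4]  -> 2 point(s)
  x = 2: RHS = 2, y in [3, 4]  -> 2 point(s)
  x = 4: RHS = 1, y in [1, 6]  -> 2 point(s)
  x = 5: RHS = 2, y in [3, 4]  -> 2 point(s)
Affine points: 8. Add the point at infinity: total = 9.

#E(F_7) = 9


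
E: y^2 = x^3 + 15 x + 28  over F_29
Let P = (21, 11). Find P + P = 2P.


Doubling: s = (3 x1^2 + a) / (2 y1)
s = (3*21^2 + 15) / (2*11) mod 29 = 16
x3 = s^2 - 2 x1 mod 29 = 16^2 - 2*21 = 11
y3 = s (x1 - x3) - y1 mod 29 = 16 * (21 - 11) - 11 = 4

2P = (11, 4)


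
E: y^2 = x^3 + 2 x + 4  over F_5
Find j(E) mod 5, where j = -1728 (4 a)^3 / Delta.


Delta = -16(4 a^3 + 27 b^2) mod 5 = 1
-1728 * (4 a)^3 = -1728 * (4*2)^3 mod 5 = 4
j = 4 * 1^(-1) mod 5 = 4

j = 4 (mod 5)


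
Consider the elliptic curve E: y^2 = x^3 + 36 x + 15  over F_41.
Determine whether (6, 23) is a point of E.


Check whether y^2 = x^3 + 36 x + 15 (mod 41) for (x, y) = (6, 23).
LHS: y^2 = 23^2 mod 41 = 37
RHS: x^3 + 36 x + 15 = 6^3 + 36*6 + 15 mod 41 = 37
LHS = RHS

Yes, on the curve


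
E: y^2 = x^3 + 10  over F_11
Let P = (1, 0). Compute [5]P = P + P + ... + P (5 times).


k = 5 = 101_2 (binary, LSB first: 101)
Double-and-add from P = (1, 0):
  bit 0 = 1: acc = O + (1, 0) = (1, 0)
  bit 1 = 0: acc unchanged = (1, 0)
  bit 2 = 1: acc = (1, 0) + O = (1, 0)

5P = (1, 0)


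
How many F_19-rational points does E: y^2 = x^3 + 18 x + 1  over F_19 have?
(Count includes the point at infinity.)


For each x in F_19, count y with y^2 = x^3 + 18 x + 1 mod 19:
  x = 0: RHS = 1, y in [1, 18]  -> 2 point(s)
  x = 1: RHS = 1, y in [1, 18]  -> 2 point(s)
  x = 2: RHS = 7, y in [8, 11]  -> 2 point(s)
  x = 3: RHS = 6, y in [5, 14]  -> 2 point(s)
  x = 4: RHS = 4, y in [2, 17]  -> 2 point(s)
  x = 5: RHS = 7, y in [8, 11]  -> 2 point(s)
  x = 8: RHS = 11, y in [7, 12]  -> 2 point(s)
  x = 12: RHS = 7, y in [8, 11]  -> 2 point(s)
  x = 13: RHS = 0, y in [0]  -> 1 point(s)
  x = 15: RHS = 17, y in [6, 13]  -> 2 point(s)
  x = 18: RHS = 1, y in [1, 18]  -> 2 point(s)
Affine points: 21. Add the point at infinity: total = 22.

#E(F_19) = 22


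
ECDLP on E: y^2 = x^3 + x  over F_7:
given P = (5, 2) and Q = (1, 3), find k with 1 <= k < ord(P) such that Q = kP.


Enumerate multiples of P until we hit Q = (1, 3):
  1P = (5, 2)
  2P = (1, 4)
  3P = (3, 4)
  4P = (0, 0)
  5P = (3, 3)
  6P = (1, 3)
Match found at i = 6.

k = 6


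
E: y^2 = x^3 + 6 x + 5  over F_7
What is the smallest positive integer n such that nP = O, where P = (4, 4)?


Compute successive multiples of P until we hit O:
  1P = (4, 4)
  2P = (3, 1)
  3P = (2, 2)
  4P = (2, 5)
  5P = (3, 6)
  6P = (4, 3)
  7P = O

ord(P) = 7


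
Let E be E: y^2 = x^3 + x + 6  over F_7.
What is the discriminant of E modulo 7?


4 a^3 + 27 b^2 = 4*1^3 + 27*6^2 = 4 + 972 = 976
Delta = -16 * (976) = -15616
Delta mod 7 = 1

Delta = 1 (mod 7)


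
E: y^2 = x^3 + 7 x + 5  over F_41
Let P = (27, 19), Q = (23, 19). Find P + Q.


P != Q, so use the chord formula.
s = (y2 - y1) / (x2 - x1) = (0) / (37) mod 41 = 0
x3 = s^2 - x1 - x2 mod 41 = 0^2 - 27 - 23 = 32
y3 = s (x1 - x3) - y1 mod 41 = 0 * (27 - 32) - 19 = 22

P + Q = (32, 22)


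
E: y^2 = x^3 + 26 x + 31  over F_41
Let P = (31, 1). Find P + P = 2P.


Doubling: s = (3 x1^2 + a) / (2 y1)
s = (3*31^2 + 26) / (2*1) mod 41 = 40
x3 = s^2 - 2 x1 mod 41 = 40^2 - 2*31 = 21
y3 = s (x1 - x3) - y1 mod 41 = 40 * (31 - 21) - 1 = 30

2P = (21, 30)


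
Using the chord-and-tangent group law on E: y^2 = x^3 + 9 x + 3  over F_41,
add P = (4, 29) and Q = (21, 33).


P != Q, so use the chord formula.
s = (y2 - y1) / (x2 - x1) = (4) / (17) mod 41 = 34
x3 = s^2 - x1 - x2 mod 41 = 34^2 - 4 - 21 = 24
y3 = s (x1 - x3) - y1 mod 41 = 34 * (4 - 24) - 29 = 29

P + Q = (24, 29)


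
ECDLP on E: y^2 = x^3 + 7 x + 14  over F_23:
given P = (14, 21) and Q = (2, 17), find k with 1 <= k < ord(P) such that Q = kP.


Enumerate multiples of P until we hit Q = (2, 17):
  1P = (14, 21)
  2P = (20, 9)
  3P = (16, 6)
  4P = (9, 22)
  5P = (12, 20)
  6P = (3, 19)
  7P = (22, 11)
  8P = (13, 18)
  9P = (5, 6)
  10P = (17, 20)
  11P = (10, 16)
  12P = (2, 17)
Match found at i = 12.

k = 12


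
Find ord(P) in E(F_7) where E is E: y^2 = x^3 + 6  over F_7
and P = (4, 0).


Compute successive multiples of P until we hit O:
  1P = (4, 0)
  2P = O

ord(P) = 2


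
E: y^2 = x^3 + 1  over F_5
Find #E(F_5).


For each x in F_5, count y with y^2 = x^3 + 0 x + 1 mod 5:
  x = 0: RHS = 1, y in [1, 4]  -> 2 point(s)
  x = 2: RHS = 4, y in [2, 3]  -> 2 point(s)
  x = 4: RHS = 0, y in [0]  -> 1 point(s)
Affine points: 5. Add the point at infinity: total = 6.

#E(F_5) = 6


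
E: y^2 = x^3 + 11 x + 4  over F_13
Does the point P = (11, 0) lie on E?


Check whether y^2 = x^3 + 11 x + 4 (mod 13) for (x, y) = (11, 0).
LHS: y^2 = 0^2 mod 13 = 0
RHS: x^3 + 11 x + 4 = 11^3 + 11*11 + 4 mod 13 = 0
LHS = RHS

Yes, on the curve


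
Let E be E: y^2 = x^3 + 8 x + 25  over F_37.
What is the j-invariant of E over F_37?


Delta = -16(4 a^3 + 27 b^2) mod 37 = 3
-1728 * (4 a)^3 = -1728 * (4*8)^3 mod 37 = 31
j = 31 * 3^(-1) mod 37 = 35

j = 35 (mod 37)


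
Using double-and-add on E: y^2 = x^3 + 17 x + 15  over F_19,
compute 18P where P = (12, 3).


k = 18 = 10010_2 (binary, LSB first: 01001)
Double-and-add from P = (12, 3):
  bit 0 = 0: acc unchanged = O
  bit 1 = 1: acc = O + (18, 4) = (18, 4)
  bit 2 = 0: acc unchanged = (18, 4)
  bit 3 = 0: acc unchanged = (18, 4)
  bit 4 = 1: acc = (18, 4) + (8, 13) = (13, 1)

18P = (13, 1)


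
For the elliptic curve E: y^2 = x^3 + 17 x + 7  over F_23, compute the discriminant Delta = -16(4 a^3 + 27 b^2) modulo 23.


4 a^3 + 27 b^2 = 4*17^3 + 27*7^2 = 19652 + 1323 = 20975
Delta = -16 * (20975) = -335600
Delta mod 23 = 16

Delta = 16 (mod 23)


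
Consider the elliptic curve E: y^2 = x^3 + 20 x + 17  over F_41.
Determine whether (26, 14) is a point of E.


Check whether y^2 = x^3 + 20 x + 17 (mod 41) for (x, y) = (26, 14).
LHS: y^2 = 14^2 mod 41 = 32
RHS: x^3 + 20 x + 17 = 26^3 + 20*26 + 17 mod 41 = 32
LHS = RHS

Yes, on the curve


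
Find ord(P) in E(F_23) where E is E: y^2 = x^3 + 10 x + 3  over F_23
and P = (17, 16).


Compute successive multiples of P until we hit O:
  1P = (17, 16)
  2P = (7, 18)
  3P = (11, 15)
  4P = (11, 8)
  5P = (7, 5)
  6P = (17, 7)
  7P = O

ord(P) = 7


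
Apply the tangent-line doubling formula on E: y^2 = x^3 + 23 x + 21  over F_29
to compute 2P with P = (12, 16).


Doubling: s = (3 x1^2 + a) / (2 y1)
s = (3*12^2 + 23) / (2*16) mod 29 = 26
x3 = s^2 - 2 x1 mod 29 = 26^2 - 2*12 = 14
y3 = s (x1 - x3) - y1 mod 29 = 26 * (12 - 14) - 16 = 19

2P = (14, 19)


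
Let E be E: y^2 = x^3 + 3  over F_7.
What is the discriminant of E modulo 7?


4 a^3 + 27 b^2 = 4*0^3 + 27*3^2 = 0 + 243 = 243
Delta = -16 * (243) = -3888
Delta mod 7 = 4

Delta = 4 (mod 7)


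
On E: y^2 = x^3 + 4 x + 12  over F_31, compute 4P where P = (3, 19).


k = 4 = 100_2 (binary, LSB first: 001)
Double-and-add from P = (3, 19):
  bit 0 = 0: acc unchanged = O
  bit 1 = 0: acc unchanged = O
  bit 2 = 1: acc = O + (20, 1) = (20, 1)

4P = (20, 1)


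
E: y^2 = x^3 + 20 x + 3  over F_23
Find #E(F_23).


For each x in F_23, count y with y^2 = x^3 + 20 x + 3 mod 23:
  x = 0: RHS = 3, y in [7, 16]  -> 2 point(s)
  x = 1: RHS = 1, y in [1, 22]  -> 2 point(s)
  x = 4: RHS = 9, y in [3, 20]  -> 2 point(s)
  x = 7: RHS = 3, y in [7, 16]  -> 2 point(s)
  x = 8: RHS = 8, y in [10, 13]  -> 2 point(s)
  x = 11: RHS = 13, y in [6, 17]  -> 2 point(s)
  x = 12: RHS = 16, y in [4, 19]  -> 2 point(s)
  x = 16: RHS = 3, y in [7, 16]  -> 2 point(s)
  x = 17: RHS = 12, y in [9, 14]  -> 2 point(s)
  x = 18: RHS = 8, y in [10, 13]  -> 2 point(s)
  x = 20: RHS = 8, y in [10, 13]  -> 2 point(s)
  x = 21: RHS = 1, y in [1, 22]  -> 2 point(s)
Affine points: 24. Add the point at infinity: total = 25.

#E(F_23) = 25


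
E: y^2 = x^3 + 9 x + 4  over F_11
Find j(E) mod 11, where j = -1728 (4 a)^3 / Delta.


Delta = -16(4 a^3 + 27 b^2) mod 11 = 2
-1728 * (4 a)^3 = -1728 * (4*9)^3 mod 11 = 6
j = 6 * 2^(-1) mod 11 = 3

j = 3 (mod 11)


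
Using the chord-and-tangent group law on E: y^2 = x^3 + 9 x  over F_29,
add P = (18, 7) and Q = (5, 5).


P != Q, so use the chord formula.
s = (y2 - y1) / (x2 - x1) = (27) / (16) mod 29 = 18
x3 = s^2 - x1 - x2 mod 29 = 18^2 - 18 - 5 = 11
y3 = s (x1 - x3) - y1 mod 29 = 18 * (18 - 11) - 7 = 3

P + Q = (11, 3)


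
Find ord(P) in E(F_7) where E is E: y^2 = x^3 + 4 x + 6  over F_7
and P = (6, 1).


Compute successive multiples of P until we hit O:
  1P = (6, 1)
  2P = (2, 6)
  3P = (1, 5)
  4P = (4, 3)
  5P = (5, 5)
  6P = (5, 2)
  7P = (4, 4)
  8P = (1, 2)
  ... (continuing to 11P)
  11P = O

ord(P) = 11


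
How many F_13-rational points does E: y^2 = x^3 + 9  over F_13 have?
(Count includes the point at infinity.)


For each x in F_13, count y with y^2 = x^3 + 0 x + 9 mod 13:
  x = 0: RHS = 9, y in [3, 10]  -> 2 point(s)
  x = 1: RHS = 10, y in [6, 7]  -> 2 point(s)
  x = 2: RHS = 4, y in [2, 11]  -> 2 point(s)
  x = 3: RHS = 10, y in [6, 7]  -> 2 point(s)
  x = 5: RHS = 4, y in [2, 11]  -> 2 point(s)
  x = 6: RHS = 4, y in [2, 11]  -> 2 point(s)
  x = 7: RHS = 1, y in [1, 12]  -> 2 point(s)
  x = 8: RHS = 1, y in [1, 12]  -> 2 point(s)
  x = 9: RHS = 10, y in [6, 7]  -> 2 point(s)
  x = 11: RHS = 1, y in [1, 12]  -> 2 point(s)
Affine points: 20. Add the point at infinity: total = 21.

#E(F_13) = 21


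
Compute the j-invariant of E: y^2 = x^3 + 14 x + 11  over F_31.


Delta = -16(4 a^3 + 27 b^2) mod 31 = 24
-1728 * (4 a)^3 = -1728 * (4*14)^3 mod 31 = 8
j = 8 * 24^(-1) mod 31 = 21

j = 21 (mod 31)


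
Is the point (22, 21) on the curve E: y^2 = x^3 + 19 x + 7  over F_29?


Check whether y^2 = x^3 + 19 x + 7 (mod 29) for (x, y) = (22, 21).
LHS: y^2 = 21^2 mod 29 = 6
RHS: x^3 + 19 x + 7 = 22^3 + 19*22 + 7 mod 29 = 24
LHS != RHS

No, not on the curve


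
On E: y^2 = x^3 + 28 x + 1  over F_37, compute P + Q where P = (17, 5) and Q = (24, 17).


P != Q, so use the chord formula.
s = (y2 - y1) / (x2 - x1) = (12) / (7) mod 37 = 7
x3 = s^2 - x1 - x2 mod 37 = 7^2 - 17 - 24 = 8
y3 = s (x1 - x3) - y1 mod 37 = 7 * (17 - 8) - 5 = 21

P + Q = (8, 21)


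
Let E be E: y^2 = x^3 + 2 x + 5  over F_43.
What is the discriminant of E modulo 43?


4 a^3 + 27 b^2 = 4*2^3 + 27*5^2 = 32 + 675 = 707
Delta = -16 * (707) = -11312
Delta mod 43 = 40

Delta = 40 (mod 43)


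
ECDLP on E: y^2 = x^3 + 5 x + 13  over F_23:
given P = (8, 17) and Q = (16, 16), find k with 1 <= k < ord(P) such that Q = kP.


Enumerate multiples of P until we hit Q = (16, 16):
  1P = (8, 17)
  2P = (16, 7)
  3P = (2, 10)
  4P = (15, 17)
  5P = (0, 6)
  6P = (0, 17)
  7P = (15, 6)
  8P = (2, 13)
  9P = (16, 16)
Match found at i = 9.

k = 9


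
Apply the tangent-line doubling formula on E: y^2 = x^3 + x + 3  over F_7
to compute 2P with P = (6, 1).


Doubling: s = (3 x1^2 + a) / (2 y1)
s = (3*6^2 + 1) / (2*1) mod 7 = 2
x3 = s^2 - 2 x1 mod 7 = 2^2 - 2*6 = 6
y3 = s (x1 - x3) - y1 mod 7 = 2 * (6 - 6) - 1 = 6

2P = (6, 6)


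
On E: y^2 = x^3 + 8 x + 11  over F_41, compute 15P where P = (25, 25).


k = 15 = 1111_2 (binary, LSB first: 1111)
Double-and-add from P = (25, 25):
  bit 0 = 1: acc = O + (25, 25) = (25, 25)
  bit 1 = 1: acc = (25, 25) + (23, 29) = (38, 1)
  bit 2 = 1: acc = (38, 1) + (3, 29) = (40, 17)
  bit 3 = 1: acc = (40, 17) + (12, 20) = (40, 24)

15P = (40, 24)


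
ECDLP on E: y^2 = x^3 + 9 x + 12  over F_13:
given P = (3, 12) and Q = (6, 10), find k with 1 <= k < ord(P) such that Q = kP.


Enumerate multiples of P until we hit Q = (6, 10):
  1P = (3, 12)
  2P = (6, 3)
  3P = (0, 5)
  4P = (1, 10)
  5P = (10, 7)
  6P = (9, 9)
  7P = (11, 5)
  8P = (2, 5)
  9P = (5, 0)
  10P = (2, 8)
  11P = (11, 8)
  12P = (9, 4)
  13P = (10, 6)
  14P = (1, 3)
  15P = (0, 8)
  16P = (6, 10)
Match found at i = 16.

k = 16


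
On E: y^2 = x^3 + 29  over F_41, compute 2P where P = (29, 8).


k = 2 = 10_2 (binary, LSB first: 01)
Double-and-add from P = (29, 8):
  bit 0 = 0: acc unchanged = O
  bit 1 = 1: acc = O + (15, 1) = (15, 1)

2P = (15, 1)


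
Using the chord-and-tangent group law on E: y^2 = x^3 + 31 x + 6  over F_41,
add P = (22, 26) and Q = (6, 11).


P != Q, so use the chord formula.
s = (y2 - y1) / (x2 - x1) = (26) / (25) mod 41 = 24
x3 = s^2 - x1 - x2 mod 41 = 24^2 - 22 - 6 = 15
y3 = s (x1 - x3) - y1 mod 41 = 24 * (22 - 15) - 26 = 19

P + Q = (15, 19)


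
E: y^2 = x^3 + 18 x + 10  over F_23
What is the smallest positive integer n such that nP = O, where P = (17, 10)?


Compute successive multiples of P until we hit O:
  1P = (17, 10)
  2P = (5, 15)
  3P = (9, 2)
  4P = (21, 9)
  5P = (21, 14)
  6P = (9, 21)
  7P = (5, 8)
  8P = (17, 13)
  ... (continuing to 9P)
  9P = O

ord(P) = 9


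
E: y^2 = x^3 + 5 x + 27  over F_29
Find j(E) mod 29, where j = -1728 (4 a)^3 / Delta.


Delta = -16(4 a^3 + 27 b^2) mod 29 = 16
-1728 * (4 a)^3 = -1728 * (4*5)^3 mod 29 = 10
j = 10 * 16^(-1) mod 29 = 26

j = 26 (mod 29)


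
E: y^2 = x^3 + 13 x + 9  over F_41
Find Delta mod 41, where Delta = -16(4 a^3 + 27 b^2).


4 a^3 + 27 b^2 = 4*13^3 + 27*9^2 = 8788 + 2187 = 10975
Delta = -16 * (10975) = -175600
Delta mod 41 = 3

Delta = 3 (mod 41)


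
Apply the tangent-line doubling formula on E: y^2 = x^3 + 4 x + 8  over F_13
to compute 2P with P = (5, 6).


Doubling: s = (3 x1^2 + a) / (2 y1)
s = (3*5^2 + 4) / (2*6) mod 13 = 12
x3 = s^2 - 2 x1 mod 13 = 12^2 - 2*5 = 4
y3 = s (x1 - x3) - y1 mod 13 = 12 * (5 - 4) - 6 = 6

2P = (4, 6)


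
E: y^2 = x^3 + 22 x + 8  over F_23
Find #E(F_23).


For each x in F_23, count y with y^2 = x^3 + 22 x + 8 mod 23:
  x = 0: RHS = 8, y in [10, 13]  -> 2 point(s)
  x = 1: RHS = 8, y in [10, 13]  -> 2 point(s)
  x = 3: RHS = 9, y in [3, 20]  -> 2 point(s)
  x = 5: RHS = 13, y in [6, 17]  -> 2 point(s)
  x = 8: RHS = 6, y in [11, 12]  -> 2 point(s)
  x = 10: RHS = 9, y in [3, 20]  -> 2 point(s)
  x = 14: RHS = 1, y in [1, 22]  -> 2 point(s)
  x = 18: RHS = 3, y in [7, 16]  -> 2 point(s)
  x = 21: RHS = 2, y in [5, 18]  -> 2 point(s)
  x = 22: RHS = 8, y in [10, 13]  -> 2 point(s)
Affine points: 20. Add the point at infinity: total = 21.

#E(F_23) = 21


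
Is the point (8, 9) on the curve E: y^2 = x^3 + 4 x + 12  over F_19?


Check whether y^2 = x^3 + 4 x + 12 (mod 19) for (x, y) = (8, 9).
LHS: y^2 = 9^2 mod 19 = 5
RHS: x^3 + 4 x + 12 = 8^3 + 4*8 + 12 mod 19 = 5
LHS = RHS

Yes, on the curve


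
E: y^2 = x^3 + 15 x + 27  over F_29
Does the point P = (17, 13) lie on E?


Check whether y^2 = x^3 + 15 x + 27 (mod 29) for (x, y) = (17, 13).
LHS: y^2 = 13^2 mod 29 = 24
RHS: x^3 + 15 x + 27 = 17^3 + 15*17 + 27 mod 29 = 4
LHS != RHS

No, not on the curve


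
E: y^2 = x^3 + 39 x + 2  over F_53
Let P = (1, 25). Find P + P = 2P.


Doubling: s = (3 x1^2 + a) / (2 y1)
s = (3*1^2 + 39) / (2*25) mod 53 = 39
x3 = s^2 - 2 x1 mod 53 = 39^2 - 2*1 = 35
y3 = s (x1 - x3) - y1 mod 53 = 39 * (1 - 35) - 25 = 27

2P = (35, 27)


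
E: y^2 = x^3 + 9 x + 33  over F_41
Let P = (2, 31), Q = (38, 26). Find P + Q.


P != Q, so use the chord formula.
s = (y2 - y1) / (x2 - x1) = (36) / (36) mod 41 = 1
x3 = s^2 - x1 - x2 mod 41 = 1^2 - 2 - 38 = 2
y3 = s (x1 - x3) - y1 mod 41 = 1 * (2 - 2) - 31 = 10

P + Q = (2, 10)


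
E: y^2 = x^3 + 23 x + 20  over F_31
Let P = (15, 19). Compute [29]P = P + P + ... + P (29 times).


k = 29 = 11101_2 (binary, LSB first: 10111)
Double-and-add from P = (15, 19):
  bit 0 = 1: acc = O + (15, 19) = (15, 19)
  bit 1 = 0: acc unchanged = (15, 19)
  bit 2 = 1: acc = (15, 19) + (13, 6) = (22, 13)
  bit 3 = 1: acc = (22, 13) + (7, 11) = (18, 2)
  bit 4 = 1: acc = (18, 2) + (6, 8) = (15, 12)

29P = (15, 12)


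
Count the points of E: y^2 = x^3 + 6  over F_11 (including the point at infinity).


For each x in F_11, count y with y^2 = x^3 + 0 x + 6 mod 11:
  x = 2: RHS = 3, y in [5, 6]  -> 2 point(s)
  x = 3: RHS = 0, y in [0]  -> 1 point(s)
  x = 4: RHS = 4, y in [2, 9]  -> 2 point(s)
  x = 8: RHS = 1, y in [1, 10]  -> 2 point(s)
  x = 9: RHS = 9, y in [3, 8]  -> 2 point(s)
  x = 10: RHS = 5, y in [4, 7]  -> 2 point(s)
Affine points: 11. Add the point at infinity: total = 12.

#E(F_11) = 12


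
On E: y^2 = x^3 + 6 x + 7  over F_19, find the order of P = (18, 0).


Compute successive multiples of P until we hit O:
  1P = (18, 0)
  2P = O

ord(P) = 2


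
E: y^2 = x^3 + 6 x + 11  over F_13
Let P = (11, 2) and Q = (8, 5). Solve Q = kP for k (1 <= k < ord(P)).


Enumerate multiples of P until we hit Q = (8, 5):
  1P = (11, 2)
  2P = (8, 5)
Match found at i = 2.

k = 2


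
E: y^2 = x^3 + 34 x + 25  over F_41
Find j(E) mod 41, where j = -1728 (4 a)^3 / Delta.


Delta = -16(4 a^3 + 27 b^2) mod 41 = 2
-1728 * (4 a)^3 = -1728 * (4*34)^3 mod 41 = 20
j = 20 * 2^(-1) mod 41 = 10

j = 10 (mod 41)


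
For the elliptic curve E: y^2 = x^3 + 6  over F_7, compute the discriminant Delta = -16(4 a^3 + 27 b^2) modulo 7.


4 a^3 + 27 b^2 = 4*0^3 + 27*6^2 = 0 + 972 = 972
Delta = -16 * (972) = -15552
Delta mod 7 = 2

Delta = 2 (mod 7)


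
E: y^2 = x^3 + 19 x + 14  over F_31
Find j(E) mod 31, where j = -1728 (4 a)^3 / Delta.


Delta = -16(4 a^3 + 27 b^2) mod 31 = 4
-1728 * (4 a)^3 = -1728 * (4*19)^3 mod 31 = 4
j = 4 * 4^(-1) mod 31 = 1

j = 1 (mod 31)


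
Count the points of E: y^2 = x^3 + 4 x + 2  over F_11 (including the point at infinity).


For each x in F_11, count y with y^2 = x^3 + 4 x + 2 mod 11:
  x = 4: RHS = 5, y in [4, 7]  -> 2 point(s)
  x = 5: RHS = 4, y in [2, 9]  -> 2 point(s)
  x = 6: RHS = 0, y in [0]  -> 1 point(s)
Affine points: 5. Add the point at infinity: total = 6.

#E(F_11) = 6


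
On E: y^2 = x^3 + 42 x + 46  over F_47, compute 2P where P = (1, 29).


Doubling: s = (3 x1^2 + a) / (2 y1)
s = (3*1^2 + 42) / (2*29) mod 47 = 34
x3 = s^2 - 2 x1 mod 47 = 34^2 - 2*1 = 26
y3 = s (x1 - x3) - y1 mod 47 = 34 * (1 - 26) - 29 = 14

2P = (26, 14)


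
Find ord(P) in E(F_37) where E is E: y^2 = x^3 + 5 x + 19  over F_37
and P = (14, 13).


Compute successive multiples of P until we hit O:
  1P = (14, 13)
  2P = (35, 36)
  3P = (9, 33)
  4P = (30, 14)
  5P = (5, 13)
  6P = (18, 24)
  7P = (1, 32)
  8P = (11, 31)
  ... (continuing to 17P)
  17P = O

ord(P) = 17


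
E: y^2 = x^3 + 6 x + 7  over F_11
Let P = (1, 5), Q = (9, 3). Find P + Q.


P != Q, so use the chord formula.
s = (y2 - y1) / (x2 - x1) = (9) / (8) mod 11 = 8
x3 = s^2 - x1 - x2 mod 11 = 8^2 - 1 - 9 = 10
y3 = s (x1 - x3) - y1 mod 11 = 8 * (1 - 10) - 5 = 0

P + Q = (10, 0)


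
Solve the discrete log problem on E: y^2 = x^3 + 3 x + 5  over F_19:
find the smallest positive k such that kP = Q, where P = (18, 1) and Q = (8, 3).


Enumerate multiples of P until we hit Q = (8, 3):
  1P = (18, 1)
  2P = (11, 1)
  3P = (9, 18)
  4P = (8, 16)
  5P = (0, 10)
  6P = (6, 12)
  7P = (6, 7)
  8P = (0, 9)
  9P = (8, 3)
Match found at i = 9.

k = 9


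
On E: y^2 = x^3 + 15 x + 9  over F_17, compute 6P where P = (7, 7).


k = 6 = 110_2 (binary, LSB first: 011)
Double-and-add from P = (7, 7):
  bit 0 = 0: acc unchanged = O
  bit 1 = 1: acc = O + (12, 8) = (12, 8)
  bit 2 = 1: acc = (12, 8) + (1, 5) = (0, 3)

6P = (0, 3)


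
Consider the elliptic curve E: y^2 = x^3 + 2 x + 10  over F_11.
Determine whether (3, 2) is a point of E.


Check whether y^2 = x^3 + 2 x + 10 (mod 11) for (x, y) = (3, 2).
LHS: y^2 = 2^2 mod 11 = 4
RHS: x^3 + 2 x + 10 = 3^3 + 2*3 + 10 mod 11 = 10
LHS != RHS

No, not on the curve


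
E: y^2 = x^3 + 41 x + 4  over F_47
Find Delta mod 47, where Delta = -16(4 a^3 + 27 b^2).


4 a^3 + 27 b^2 = 4*41^3 + 27*4^2 = 275684 + 432 = 276116
Delta = -16 * (276116) = -4417856
Delta mod 47 = 3

Delta = 3 (mod 47)


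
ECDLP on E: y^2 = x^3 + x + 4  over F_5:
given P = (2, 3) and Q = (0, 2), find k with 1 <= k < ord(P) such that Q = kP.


Enumerate multiples of P until we hit Q = (0, 2):
  1P = (2, 3)
  2P = (0, 3)
  3P = (3, 2)
  4P = (1, 1)
  5P = (1, 4)
  6P = (3, 3)
  7P = (0, 2)
Match found at i = 7.

k = 7


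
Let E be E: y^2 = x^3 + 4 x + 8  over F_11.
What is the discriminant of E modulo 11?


4 a^3 + 27 b^2 = 4*4^3 + 27*8^2 = 256 + 1728 = 1984
Delta = -16 * (1984) = -31744
Delta mod 11 = 2

Delta = 2 (mod 11)


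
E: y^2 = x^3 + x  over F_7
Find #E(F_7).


For each x in F_7, count y with y^2 = x^3 + 1 x + 0 mod 7:
  x = 0: RHS = 0, y in [0]  -> 1 point(s)
  x = 1: RHS = 2, y in [3, 4]  -> 2 point(s)
  x = 3: RHS = 2, y in [3, 4]  -> 2 point(s)
  x = 5: RHS = 4, y in [2, 5]  -> 2 point(s)
Affine points: 7. Add the point at infinity: total = 8.

#E(F_7) = 8


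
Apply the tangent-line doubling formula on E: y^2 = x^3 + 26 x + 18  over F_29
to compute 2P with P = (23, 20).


Doubling: s = (3 x1^2 + a) / (2 y1)
s = (3*23^2 + 26) / (2*20) mod 29 = 28
x3 = s^2 - 2 x1 mod 29 = 28^2 - 2*23 = 13
y3 = s (x1 - x3) - y1 mod 29 = 28 * (23 - 13) - 20 = 28

2P = (13, 28)


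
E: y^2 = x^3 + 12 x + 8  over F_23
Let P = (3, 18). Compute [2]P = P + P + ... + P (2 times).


k = 2 = 10_2 (binary, LSB first: 01)
Double-and-add from P = (3, 18):
  bit 0 = 0: acc unchanged = O
  bit 1 = 1: acc = O + (3, 5) = (3, 5)

2P = (3, 5)


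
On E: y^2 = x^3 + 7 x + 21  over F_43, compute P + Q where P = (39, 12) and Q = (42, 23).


P != Q, so use the chord formula.
s = (y2 - y1) / (x2 - x1) = (11) / (3) mod 43 = 18
x3 = s^2 - x1 - x2 mod 43 = 18^2 - 39 - 42 = 28
y3 = s (x1 - x3) - y1 mod 43 = 18 * (39 - 28) - 12 = 14

P + Q = (28, 14)


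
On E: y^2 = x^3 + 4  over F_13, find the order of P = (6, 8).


Compute successive multiples of P until we hit O:
  1P = (6, 8)
  2P = (10, 4)
  3P = (11, 10)
  4P = (5, 8)
  5P = (2, 5)
  6P = (8, 10)
  7P = (0, 11)
  8P = (4, 4)
  ... (continuing to 21P)
  21P = O

ord(P) = 21


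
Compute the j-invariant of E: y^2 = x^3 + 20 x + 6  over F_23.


Delta = -16(4 a^3 + 27 b^2) mod 23 = 22
-1728 * (4 a)^3 = -1728 * (4*20)^3 mod 23 = 9
j = 9 * 22^(-1) mod 23 = 14

j = 14 (mod 23)


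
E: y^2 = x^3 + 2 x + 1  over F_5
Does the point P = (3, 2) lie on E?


Check whether y^2 = x^3 + 2 x + 1 (mod 5) for (x, y) = (3, 2).
LHS: y^2 = 2^2 mod 5 = 4
RHS: x^3 + 2 x + 1 = 3^3 + 2*3 + 1 mod 5 = 4
LHS = RHS

Yes, on the curve


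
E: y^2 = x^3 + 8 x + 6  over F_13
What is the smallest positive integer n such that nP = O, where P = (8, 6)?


Compute successive multiples of P until we hit O:
  1P = (8, 6)
  2P = (9, 12)
  3P = (6, 6)
  4P = (12, 7)
  5P = (2, 2)
  6P = (2, 11)
  7P = (12, 6)
  8P = (6, 7)
  ... (continuing to 11P)
  11P = O

ord(P) = 11


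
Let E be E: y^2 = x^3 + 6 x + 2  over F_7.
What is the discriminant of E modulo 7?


4 a^3 + 27 b^2 = 4*6^3 + 27*2^2 = 864 + 108 = 972
Delta = -16 * (972) = -15552
Delta mod 7 = 2

Delta = 2 (mod 7)
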